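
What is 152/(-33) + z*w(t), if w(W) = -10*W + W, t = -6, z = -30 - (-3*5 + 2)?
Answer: -30446/33 ≈ -922.61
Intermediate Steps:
z = -17 (z = -30 - (-15 + 2) = -30 - 1*(-13) = -30 + 13 = -17)
w(W) = -9*W
152/(-33) + z*w(t) = 152/(-33) - (-153)*(-6) = 152*(-1/33) - 17*54 = -152/33 - 918 = -30446/33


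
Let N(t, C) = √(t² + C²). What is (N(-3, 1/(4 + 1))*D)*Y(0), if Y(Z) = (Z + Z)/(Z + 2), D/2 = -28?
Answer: 0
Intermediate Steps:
D = -56 (D = 2*(-28) = -56)
N(t, C) = √(C² + t²)
Y(Z) = 2*Z/(2 + Z) (Y(Z) = (2*Z)/(2 + Z) = 2*Z/(2 + Z))
(N(-3, 1/(4 + 1))*D)*Y(0) = (√((1/(4 + 1))² + (-3)²)*(-56))*(2*0/(2 + 0)) = (√((1/5)² + 9)*(-56))*(2*0/2) = (√((⅕)² + 9)*(-56))*(2*0*(½)) = (√(1/25 + 9)*(-56))*0 = (√(226/25)*(-56))*0 = ((√226/5)*(-56))*0 = -56*√226/5*0 = 0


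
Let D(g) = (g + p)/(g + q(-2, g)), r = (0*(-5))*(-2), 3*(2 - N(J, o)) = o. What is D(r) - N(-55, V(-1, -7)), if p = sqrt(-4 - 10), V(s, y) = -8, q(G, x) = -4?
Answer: -14/3 - I*sqrt(14)/4 ≈ -4.6667 - 0.93541*I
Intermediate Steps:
p = I*sqrt(14) (p = sqrt(-14) = I*sqrt(14) ≈ 3.7417*I)
N(J, o) = 2 - o/3
r = 0 (r = 0*(-2) = 0)
D(g) = (g + I*sqrt(14))/(-4 + g) (D(g) = (g + I*sqrt(14))/(g - 4) = (g + I*sqrt(14))/(-4 + g))
D(r) - N(-55, V(-1, -7)) = (0 + I*sqrt(14))/(-4 + 0) - (2 - 1/3*(-8)) = (I*sqrt(14))/(-4) - (2 + 8/3) = -I*sqrt(14)/4 - 1*14/3 = -I*sqrt(14)/4 - 14/3 = -14/3 - I*sqrt(14)/4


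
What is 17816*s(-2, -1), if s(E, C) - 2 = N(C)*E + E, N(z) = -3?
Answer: 106896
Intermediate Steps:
s(E, C) = 2 - 2*E (s(E, C) = 2 + (-3*E + E) = 2 - 2*E)
17816*s(-2, -1) = 17816*(2 - 2*(-2)) = 17816*(2 + 4) = 17816*6 = 106896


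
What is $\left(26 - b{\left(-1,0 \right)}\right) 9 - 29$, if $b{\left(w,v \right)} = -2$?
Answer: $223$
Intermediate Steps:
$\left(26 - b{\left(-1,0 \right)}\right) 9 - 29 = \left(26 - -2\right) 9 - 29 = \left(26 + 2\right) 9 - 29 = 28 \cdot 9 - 29 = 252 - 29 = 223$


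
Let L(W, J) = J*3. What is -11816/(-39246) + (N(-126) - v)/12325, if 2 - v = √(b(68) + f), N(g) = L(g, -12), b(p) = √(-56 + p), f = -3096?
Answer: 341566/1146225 + √(-3096 + 2*√3)/12325 ≈ 0.29799 + 0.004512*I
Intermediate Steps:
L(W, J) = 3*J
N(g) = -36 (N(g) = 3*(-12) = -36)
v = 2 - √(-3096 + 2*√3) (v = 2 - √(√(-56 + 68) - 3096) = 2 - √(√12 - 3096) = 2 - √(2*√3 - 3096) = 2 - √(-3096 + 2*√3) ≈ 2.0 - 55.611*I)
-11816/(-39246) + (N(-126) - v)/12325 = -11816/(-39246) + (-36 - (2 - √(-3096 + 2*√3)))/12325 = -11816*(-1/39246) + (-36 + (-2 + √(-3096 + 2*√3)))*(1/12325) = 28/93 + (-38 + √(-3096 + 2*√3))*(1/12325) = 28/93 + (-38/12325 + √(-3096 + 2*√3)/12325) = 341566/1146225 + √(-3096 + 2*√3)/12325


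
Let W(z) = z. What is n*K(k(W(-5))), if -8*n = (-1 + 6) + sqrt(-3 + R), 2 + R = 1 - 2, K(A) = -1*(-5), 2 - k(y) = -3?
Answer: -25/8 - 5*I*sqrt(6)/8 ≈ -3.125 - 1.5309*I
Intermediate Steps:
k(y) = 5 (k(y) = 2 - 1*(-3) = 2 + 3 = 5)
K(A) = 5
R = -3 (R = -2 + (1 - 2) = -2 - 1 = -3)
n = -5/8 - I*sqrt(6)/8 (n = -((-1 + 6) + sqrt(-3 - 3))/8 = -(5 + sqrt(-6))/8 = -(5 + I*sqrt(6))/8 = -5/8 - I*sqrt(6)/8 ≈ -0.625 - 0.30619*I)
n*K(k(W(-5))) = (-5/8 - I*sqrt(6)/8)*5 = -25/8 - 5*I*sqrt(6)/8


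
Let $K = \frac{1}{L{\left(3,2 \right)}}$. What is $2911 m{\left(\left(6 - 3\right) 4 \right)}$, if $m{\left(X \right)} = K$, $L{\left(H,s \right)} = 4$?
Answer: $\frac{2911}{4} \approx 727.75$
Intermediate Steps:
$K = \frac{1}{4} \approx 0.25$
$m{\left(X \right)} = \frac{1}{4}$
$2911 m{\left(\left(6 - 3\right) 4 \right)} = 2911 \cdot \frac{1}{4} = \frac{2911}{4}$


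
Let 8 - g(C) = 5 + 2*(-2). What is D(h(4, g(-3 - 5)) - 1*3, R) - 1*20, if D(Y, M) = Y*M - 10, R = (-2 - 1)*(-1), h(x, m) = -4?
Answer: -51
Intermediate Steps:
g(C) = 7 (g(C) = 8 - (5 + 2*(-2)) = 8 - (5 - 4) = 8 - 1*1 = 8 - 1 = 7)
R = 3 (R = -3*(-1) = 3)
D(Y, M) = -10 + M*Y (D(Y, M) = M*Y - 10 = -10 + M*Y)
D(h(4, g(-3 - 5)) - 1*3, R) - 1*20 = (-10 + 3*(-4 - 1*3)) - 1*20 = (-10 + 3*(-4 - 3)) - 20 = (-10 + 3*(-7)) - 20 = (-10 - 21) - 20 = -31 - 20 = -51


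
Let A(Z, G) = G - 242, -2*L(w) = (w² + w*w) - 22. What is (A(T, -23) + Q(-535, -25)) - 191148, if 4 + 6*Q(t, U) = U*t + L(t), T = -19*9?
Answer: -1421321/6 ≈ -2.3689e+5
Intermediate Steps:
L(w) = 11 - w² (L(w) = -((w² + w*w) - 22)/2 = -((w² + w²) - 22)/2 = -(2*w² - 22)/2 = -(-22 + 2*w²)/2 = 11 - w²)
T = -171
A(Z, G) = -242 + G
Q(t, U) = 7/6 - t²/6 + U*t/6 (Q(t, U) = -⅔ + (U*t + (11 - t²))/6 = -⅔ + (11 - t² + U*t)/6 = -⅔ + (11/6 - t²/6 + U*t/6) = 7/6 - t²/6 + U*t/6)
(A(T, -23) + Q(-535, -25)) - 191148 = ((-242 - 23) + (7/6 - ⅙*(-535)² + (⅙)*(-25)*(-535))) - 191148 = (-265 + (7/6 - ⅙*286225 + 13375/6)) - 191148 = (-265 + (7/6 - 286225/6 + 13375/6)) - 191148 = (-265 - 272843/6) - 191148 = -274433/6 - 191148 = -1421321/6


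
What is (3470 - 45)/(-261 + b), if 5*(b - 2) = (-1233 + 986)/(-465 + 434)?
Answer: -530875/39898 ≈ -13.306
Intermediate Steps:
b = 557/155 (b = 2 + ((-1233 + 986)/(-465 + 434))/5 = 2 + (-247/(-31))/5 = 2 + (-247*(-1/31))/5 = 2 + (1/5)*(247/31) = 2 + 247/155 = 557/155 ≈ 3.5935)
(3470 - 45)/(-261 + b) = (3470 - 45)/(-261 + 557/155) = 3425/(-39898/155) = 3425*(-155/39898) = -530875/39898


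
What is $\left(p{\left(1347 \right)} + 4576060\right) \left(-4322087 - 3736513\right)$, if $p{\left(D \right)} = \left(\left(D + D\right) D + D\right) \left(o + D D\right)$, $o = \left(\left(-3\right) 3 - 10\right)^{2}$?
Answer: $-53089404964908246000$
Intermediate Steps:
$o = 361$ ($o = \left(-9 - 10\right)^{2} = \left(-19\right)^{2} = 361$)
$p{\left(D \right)} = \left(361 + D^{2}\right) \left(D + 2 D^{2}\right)$ ($p{\left(D \right)} = \left(\left(D + D\right) D + D\right) \left(361 + D D\right) = \left(2 D D + D\right) \left(361 + D^{2}\right) = \left(2 D^{2} + D\right) \left(361 + D^{2}\right) = \left(D + 2 D^{2}\right) \left(361 + D^{2}\right) = \left(361 + D^{2}\right) \left(D + 2 D^{2}\right)$)
$\left(p{\left(1347 \right)} + 4576060\right) \left(-4322087 - 3736513\right) = \left(1347 \left(361 + 1347^{2} + 2 \cdot 1347^{3} + 722 \cdot 1347\right) + 4576060\right) \left(-4322087 - 3736513\right) = \left(1347 \left(361 + 1814409 + 2 \cdot 2444008923 + 972534\right) + 4576060\right) \left(-8058600\right) = \left(1347 \left(361 + 1814409 + 4888017846 + 972534\right) + 4576060\right) \left(-8058600\right) = \left(1347 \cdot 4890805150 + 4576060\right) \left(-8058600\right) = \left(6587914537050 + 4576060\right) \left(-8058600\right) = 6587919113110 \left(-8058600\right) = -53089404964908246000$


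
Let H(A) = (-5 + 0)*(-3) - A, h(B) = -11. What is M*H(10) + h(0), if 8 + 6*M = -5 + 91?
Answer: 54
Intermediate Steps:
M = 13 (M = -4/3 + (-5 + 91)/6 = -4/3 + (⅙)*86 = -4/3 + 43/3 = 13)
H(A) = 15 - A (H(A) = -5*(-3) - A = 15 - A)
M*H(10) + h(0) = 13*(15 - 1*10) - 11 = 13*(15 - 10) - 11 = 13*5 - 11 = 65 - 11 = 54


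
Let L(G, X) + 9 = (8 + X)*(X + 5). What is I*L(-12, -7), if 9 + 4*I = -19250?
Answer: 211849/4 ≈ 52962.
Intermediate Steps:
I = -19259/4 (I = -9/4 + (¼)*(-19250) = -9/4 - 9625/2 = -19259/4 ≈ -4814.8)
L(G, X) = -9 + (5 + X)*(8 + X) (L(G, X) = -9 + (8 + X)*(X + 5) = -9 + (8 + X)*(5 + X) = -9 + (5 + X)*(8 + X))
I*L(-12, -7) = -19259*(31 + (-7)² + 13*(-7))/4 = -19259*(31 + 49 - 91)/4 = -19259/4*(-11) = 211849/4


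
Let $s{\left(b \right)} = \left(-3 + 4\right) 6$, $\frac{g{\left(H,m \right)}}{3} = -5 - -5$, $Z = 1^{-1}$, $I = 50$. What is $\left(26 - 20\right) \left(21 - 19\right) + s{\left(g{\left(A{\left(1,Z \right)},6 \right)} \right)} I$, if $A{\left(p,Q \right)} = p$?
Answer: $312$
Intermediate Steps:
$Z = 1$
$g{\left(H,m \right)} = 0$ ($g{\left(H,m \right)} = 3 \left(-5 - -5\right) = 3 \left(-5 + 5\right) = 3 \cdot 0 = 0$)
$s{\left(b \right)} = 6$ ($s{\left(b \right)} = 1 \cdot 6 = 6$)
$\left(26 - 20\right) \left(21 - 19\right) + s{\left(g{\left(A{\left(1,Z \right)},6 \right)} \right)} I = \left(26 - 20\right) \left(21 - 19\right) + 6 \cdot 50 = 6 \cdot 2 + 300 = 12 + 300 = 312$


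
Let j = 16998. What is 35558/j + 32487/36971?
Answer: 933414422/314216529 ≈ 2.9706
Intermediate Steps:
35558/j + 32487/36971 = 35558/16998 + 32487/36971 = 35558*(1/16998) + 32487*(1/36971) = 17779/8499 + 32487/36971 = 933414422/314216529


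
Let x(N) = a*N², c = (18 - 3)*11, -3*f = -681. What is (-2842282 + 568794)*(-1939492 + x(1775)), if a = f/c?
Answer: -179685440094832/33 ≈ -5.4450e+12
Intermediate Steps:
f = 227 (f = -⅓*(-681) = 227)
c = 165 (c = 15*11 = 165)
a = 227/165 ≈ 1.3758
x(N) = 227*N²/165
(-2842282 + 568794)*(-1939492 + x(1775)) = (-2842282 + 568794)*(-1939492 + (227/165)*1775²) = -2273488*(-1939492 + (227/165)*3150625) = -2273488*(-1939492 + 143038375/33) = -2273488*79035139/33 = -179685440094832/33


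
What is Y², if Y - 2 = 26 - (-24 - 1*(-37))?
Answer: 225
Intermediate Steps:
Y = 15 (Y = 2 + (26 - (-24 - 1*(-37))) = 2 + (26 - (-24 + 37)) = 2 + (26 - 1*13) = 2 + (26 - 13) = 2 + 13 = 15)
Y² = 15² = 225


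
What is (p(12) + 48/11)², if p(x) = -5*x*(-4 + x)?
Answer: 27373824/121 ≈ 2.2623e+5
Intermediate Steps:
p(x) = -5*x*(-4 + x)
(p(12) + 48/11)² = (5*12*(4 - 1*12) + 48/11)² = (5*12*(4 - 12) + 48*(1/11))² = (5*12*(-8) + 48/11)² = (-480 + 48/11)² = (-5232/11)² = 27373824/121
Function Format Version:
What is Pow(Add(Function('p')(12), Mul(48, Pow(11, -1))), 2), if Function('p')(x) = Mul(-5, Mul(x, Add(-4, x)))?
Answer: Rational(27373824, 121) ≈ 2.2623e+5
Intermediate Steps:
Function('p')(x) = Mul(-5, x, Add(-4, x))
Pow(Add(Function('p')(12), Mul(48, Pow(11, -1))), 2) = Pow(Add(Mul(5, 12, Add(4, Mul(-1, 12))), Mul(48, Pow(11, -1))), 2) = Pow(Add(Mul(5, 12, Add(4, -12)), Mul(48, Rational(1, 11))), 2) = Pow(Add(Mul(5, 12, -8), Rational(48, 11)), 2) = Pow(Add(-480, Rational(48, 11)), 2) = Pow(Rational(-5232, 11), 2) = Rational(27373824, 121)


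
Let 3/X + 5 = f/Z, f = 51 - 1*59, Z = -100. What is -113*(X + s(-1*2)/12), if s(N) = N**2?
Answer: 3842/123 ≈ 31.236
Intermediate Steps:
f = -8 (f = 51 - 59 = -8)
X = -25/41 (X = 3/(-5 - 8/(-100)) = 3/(-5 - 8*(-1/100)) = 3/(-5 + 2/25) = 3/(-123/25) = 3*(-25/123) = -25/41 ≈ -0.60976)
-113*(X + s(-1*2)/12) = -113*(-25/41 + (-1*2)**2/12) = -113*(-25/41 + (-2)**2*(1/12)) = -113*(-25/41 + 4*(1/12)) = -113*(-25/41 + 1/3) = -113*(-34/123) = 3842/123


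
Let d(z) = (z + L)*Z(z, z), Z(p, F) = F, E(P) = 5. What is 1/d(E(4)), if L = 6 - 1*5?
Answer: 1/30 ≈ 0.033333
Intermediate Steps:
L = 1 (L = 6 - 5 = 1)
d(z) = z*(1 + z) (d(z) = (z + 1)*z = (1 + z)*z = z*(1 + z))
1/d(E(4)) = 1/(5*(1 + 5)) = 1/(5*6) = 1/30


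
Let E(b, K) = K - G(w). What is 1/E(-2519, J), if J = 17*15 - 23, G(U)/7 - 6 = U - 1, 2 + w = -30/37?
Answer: 37/8017 ≈ 0.0046152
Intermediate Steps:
w = -104/37 (w = -2 - 30/37 = -104/37 ≈ -2.8108)
G(U) = 35 + 7*U (G(U) = 42 + 7*(U - 1) = 42 + 7*(-1 + U) = 42 + (-7 + 7*U) = 35 + 7*U)
J = 232 (J = 255 - 23 = 232)
E(b, K) = -567/37 + K (E(b, K) = K - (35 + 7*(-104/37)) = K - (35 - 728/37) = K - 1*567/37 = K - 567/37 = -567/37 + K)
1/E(-2519, J) = 1/(-567/37 + 232) = 1/(8017/37) = 37/8017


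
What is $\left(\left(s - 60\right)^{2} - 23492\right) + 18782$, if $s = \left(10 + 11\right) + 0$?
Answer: $-3189$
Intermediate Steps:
$s = 21$ ($s = 21 + 0 = 21$)
$\left(\left(s - 60\right)^{2} - 23492\right) + 18782 = \left(\left(21 - 60\right)^{2} - 23492\right) + 18782 = \left(\left(-39\right)^{2} - 23492\right) + 18782 = \left(1521 - 23492\right) + 18782 = -21971 + 18782 = -3189$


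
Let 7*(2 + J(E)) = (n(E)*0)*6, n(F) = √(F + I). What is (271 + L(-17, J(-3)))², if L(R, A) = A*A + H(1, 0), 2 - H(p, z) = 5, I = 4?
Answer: 73984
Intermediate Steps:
n(F) = √(4 + F) (n(F) = √(F + 4) = √(4 + F))
H(p, z) = -3 (H(p, z) = 2 - 1*5 = 2 - 5 = -3)
J(E) = -2 (J(E) = -2 + ((√(4 + E)*0)*6)/7 = -2 + (0*6)/7 = -2 + (⅐)*0 = -2 + 0 = -2)
L(R, A) = -3 + A² (L(R, A) = A*A - 3 = A² - 3 = -3 + A²)
(271 + L(-17, J(-3)))² = (271 + (-3 + (-2)²))² = (271 + (-3 + 4))² = (271 + 1)² = 272² = 73984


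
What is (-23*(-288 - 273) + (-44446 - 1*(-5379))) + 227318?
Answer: 201154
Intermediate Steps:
(-23*(-288 - 273) + (-44446 - 1*(-5379))) + 227318 = (-23*(-561) + (-44446 + 5379)) + 227318 = (12903 - 39067) + 227318 = -26164 + 227318 = 201154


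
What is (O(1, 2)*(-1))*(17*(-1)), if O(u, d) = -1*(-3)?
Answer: 51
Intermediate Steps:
O(u, d) = 3
(O(1, 2)*(-1))*(17*(-1)) = (3*(-1))*(17*(-1)) = -3*(-17) = 51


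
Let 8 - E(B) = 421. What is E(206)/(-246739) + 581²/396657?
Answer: 1005461240/1179165681 ≈ 0.85269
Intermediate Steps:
E(B) = -413 (E(B) = 8 - 1*421 = 8 - 421 = -413)
E(206)/(-246739) + 581²/396657 = -413/(-246739) + 581²/396657 = -413*(-1/246739) + 337561*(1/396657) = 413/246739 + 4067/4779 = 1005461240/1179165681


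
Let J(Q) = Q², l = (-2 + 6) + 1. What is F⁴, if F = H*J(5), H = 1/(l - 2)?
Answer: 390625/81 ≈ 4822.5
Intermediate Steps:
l = 5 (l = 4 + 1 = 5)
H = ⅓ (H = 1/(5 - 2) = 1/3 = ⅓ ≈ 0.33333)
F = 25/3 (F = (⅓)*5² = (⅓)*25 = 25/3 ≈ 8.3333)
F⁴ = (25/3)⁴ = 390625/81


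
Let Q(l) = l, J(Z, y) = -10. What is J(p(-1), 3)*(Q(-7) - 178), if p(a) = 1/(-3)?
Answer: 1850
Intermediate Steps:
p(a) = -⅓
J(p(-1), 3)*(Q(-7) - 178) = -10*(-7 - 178) = -10*(-185) = 1850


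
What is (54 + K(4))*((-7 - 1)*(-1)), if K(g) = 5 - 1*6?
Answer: 424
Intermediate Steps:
K(g) = -1 (K(g) = 5 - 6 = -1)
(54 + K(4))*((-7 - 1)*(-1)) = (54 - 1)*((-7 - 1)*(-1)) = 53*(-8*(-1)) = 53*8 = 424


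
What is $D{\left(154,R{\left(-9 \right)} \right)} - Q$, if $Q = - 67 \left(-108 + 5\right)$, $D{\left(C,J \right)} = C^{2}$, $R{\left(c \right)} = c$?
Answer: $16815$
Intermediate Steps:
$Q = 6901$ ($Q = \left(-67\right) \left(-103\right) = 6901$)
$D{\left(154,R{\left(-9 \right)} \right)} - Q = 154^{2} - 6901 = 23716 - 6901 = 16815$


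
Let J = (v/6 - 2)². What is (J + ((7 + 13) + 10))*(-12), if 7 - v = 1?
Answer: -372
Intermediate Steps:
v = 6 (v = 7 - 1*1 = 7 - 1 = 6)
J = 1 (J = (6/6 - 2)² = (6*(⅙) - 2)² = (1 - 2)² = (-1)² = 1)
(J + ((7 + 13) + 10))*(-12) = (1 + ((7 + 13) + 10))*(-12) = (1 + (20 + 10))*(-12) = (1 + 30)*(-12) = 31*(-12) = -372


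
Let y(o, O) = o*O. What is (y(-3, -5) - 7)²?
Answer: 64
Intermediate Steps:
y(o, O) = O*o
(y(-3, -5) - 7)² = (-5*(-3) - 7)² = (15 - 7)² = 8² = 64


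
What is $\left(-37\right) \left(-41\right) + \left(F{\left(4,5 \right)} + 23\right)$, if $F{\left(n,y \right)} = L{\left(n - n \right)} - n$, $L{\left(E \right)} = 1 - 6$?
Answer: $1531$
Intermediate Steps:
$L{\left(E \right)} = -5$ ($L{\left(E \right)} = 1 - 6 = -5$)
$F{\left(n,y \right)} = -5 - n$
$\left(-37\right) \left(-41\right) + \left(F{\left(4,5 \right)} + 23\right) = \left(-37\right) \left(-41\right) + \left(\left(-5 - 4\right) + 23\right) = 1517 + \left(\left(-5 - 4\right) + 23\right) = 1517 + \left(-9 + 23\right) = 1517 + 14 = 1531$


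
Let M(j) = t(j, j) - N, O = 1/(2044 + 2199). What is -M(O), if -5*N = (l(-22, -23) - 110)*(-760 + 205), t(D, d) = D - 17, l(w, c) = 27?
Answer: -39018629/4243 ≈ -9196.0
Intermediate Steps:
O = 1/4243 ≈ 0.00023568
t(D, d) = -17 + D
N = -9213 (N = -(27 - 110)*(-760 + 205)/5 = -(-83)*(-555)/5 = -⅕*46065 = -9213)
M(j) = 9196 + j (M(j) = (-17 + j) - 1*(-9213) = (-17 + j) + 9213 = 9196 + j)
-M(O) = -(9196 + 1/4243) = -1*39018629/4243 = -39018629/4243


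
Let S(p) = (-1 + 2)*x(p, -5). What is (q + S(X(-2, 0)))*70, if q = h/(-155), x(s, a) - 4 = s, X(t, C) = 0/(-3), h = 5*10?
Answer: 7980/31 ≈ 257.42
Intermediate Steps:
h = 50
X(t, C) = 0 (X(t, C) = 0*(-⅓) = 0)
x(s, a) = 4 + s
q = -10/31 (q = 50/(-155) = 50*(-1/155) = -10/31 ≈ -0.32258)
S(p) = 4 + p (S(p) = (-1 + 2)*(4 + p) = 1*(4 + p) = 4 + p)
(q + S(X(-2, 0)))*70 = (-10/31 + (4 + 0))*70 = (-10/31 + 4)*70 = (114/31)*70 = 7980/31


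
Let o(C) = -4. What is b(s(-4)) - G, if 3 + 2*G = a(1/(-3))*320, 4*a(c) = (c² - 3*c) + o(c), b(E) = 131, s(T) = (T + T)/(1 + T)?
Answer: 4465/18 ≈ 248.06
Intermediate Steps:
s(T) = 2*T/(1 + T) (s(T) = (2*T)/(1 + T) = 2*T/(1 + T))
a(c) = -1 - 3*c/4 + c²/4 (a(c) = ((c² - 3*c) - 4)/4 = (-4 + c² - 3*c)/4 = -1 - 3*c/4 + c²/4)
G = -2107/18 (G = -3/2 + ((-1 - ¾/(-3) + (1/(-3))²/4)*320)/2 = -3/2 + ((-1 - ¾*(-⅓) + (-⅓)²/4)*320)/2 = -3/2 + ((-1 + ¼ + (¼)*(⅑))*320)/2 = -3/2 + ((-1 + ¼ + 1/36)*320)/2 = -3/2 + (-13/18*320)/2 = -3/2 + (½)*(-2080/9) = -3/2 - 1040/9 = -2107/18 ≈ -117.06)
b(s(-4)) - G = 131 - 1*(-2107/18) = 131 + 2107/18 = 4465/18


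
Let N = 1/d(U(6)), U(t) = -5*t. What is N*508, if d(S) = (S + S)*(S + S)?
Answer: 127/900 ≈ 0.14111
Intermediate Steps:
d(S) = 4*S² (d(S) = (2*S)*(2*S) = 4*S²)
N = 1/3600 (N = 1/(4*(-5*6)²) = 1/(4*(-30)²) = 1/(4*900) = 1/3600 ≈ 0.00027778)
N*508 = (1/3600)*508 = 127/900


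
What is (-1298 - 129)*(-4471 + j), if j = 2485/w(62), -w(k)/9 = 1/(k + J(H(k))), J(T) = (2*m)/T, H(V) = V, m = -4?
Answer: 8581462853/279 ≈ 3.0758e+7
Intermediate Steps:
J(T) = -8/T (J(T) = (2*(-4))/T = -8/T)
w(k) = -9/(k - 8/k)
j = -4766230/279 (j = 2485/((-9*62/(-8 + 62²))) = 2485/((-9*62/(-8 + 3844))) = 2485/((-9*62/3836)) = 2485/((-9*62*1/3836)) = 2485/(-279/1918) = 2485*(-1918/279) = -4766230/279 ≈ -17083.)
(-1298 - 129)*(-4471 + j) = (-1298 - 129)*(-4471 - 4766230/279) = -1427*(-6013639/279) = 8581462853/279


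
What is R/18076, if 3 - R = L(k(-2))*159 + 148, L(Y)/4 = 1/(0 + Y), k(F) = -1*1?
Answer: 491/18076 ≈ 0.027163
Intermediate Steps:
k(F) = -1
L(Y) = 4/Y (L(Y) = 4/(0 + Y) = 4/Y)
R = 491 (R = 3 - ((4/(-1))*159 + 148) = 3 - ((4*(-1))*159 + 148) = 3 - (-4*159 + 148) = 3 - (-636 + 148) = 3 - 1*(-488) = 3 + 488 = 491)
R/18076 = 491/18076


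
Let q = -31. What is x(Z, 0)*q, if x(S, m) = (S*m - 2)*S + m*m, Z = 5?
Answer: 310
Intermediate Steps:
x(S, m) = m**2 + S*(-2 + S*m) (x(S, m) = (-2 + S*m)*S + m**2 = S*(-2 + S*m) + m**2 = m**2 + S*(-2 + S*m))
x(Z, 0)*q = (0**2 - 2*5 + 0*5**2)*(-31) = (0 - 10 + 0*25)*(-31) = (0 - 10 + 0)*(-31) = -10*(-31) = 310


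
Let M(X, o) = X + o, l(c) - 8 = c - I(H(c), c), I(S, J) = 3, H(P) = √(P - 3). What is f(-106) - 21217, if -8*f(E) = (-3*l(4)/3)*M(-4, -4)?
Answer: -21226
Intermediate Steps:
H(P) = √(-3 + P)
l(c) = 5 + c (l(c) = 8 + (c - 1*3) = 8 + (c - 3) = 8 + (-3 + c) = 5 + c)
f(E) = -9 (f(E) = -(-3*(5 + 4)/3)*(-4 - 4)/8 = -(-27/3)*(-8)/8 = -(-3*3)*(-8)/8 = -(-9)*(-8)/8 = -⅛*72 = -9)
f(-106) - 21217 = -9 - 21217 = -21226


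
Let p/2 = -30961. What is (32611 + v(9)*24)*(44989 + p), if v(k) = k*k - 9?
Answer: -581462287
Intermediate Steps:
p = -61922 (p = 2*(-30961) = -61922)
v(k) = -9 + k² (v(k) = k² - 9 = -9 + k²)
(32611 + v(9)*24)*(44989 + p) = (32611 + (-9 + 9²)*24)*(44989 - 61922) = (32611 + (-9 + 81)*24)*(-16933) = (32611 + 72*24)*(-16933) = (32611 + 1728)*(-16933) = 34339*(-16933) = -581462287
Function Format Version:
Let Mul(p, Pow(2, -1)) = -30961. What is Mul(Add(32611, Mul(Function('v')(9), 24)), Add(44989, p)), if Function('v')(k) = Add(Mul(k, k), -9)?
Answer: -581462287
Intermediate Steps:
p = -61922 (p = Mul(2, -30961) = -61922)
Function('v')(k) = Add(-9, Pow(k, 2)) (Function('v')(k) = Add(Pow(k, 2), -9) = Add(-9, Pow(k, 2)))
Mul(Add(32611, Mul(Function('v')(9), 24)), Add(44989, p)) = Mul(Add(32611, Mul(Add(-9, Pow(9, 2)), 24)), Add(44989, -61922)) = Mul(Add(32611, Mul(Add(-9, 81), 24)), -16933) = Mul(Add(32611, Mul(72, 24)), -16933) = Mul(Add(32611, 1728), -16933) = Mul(34339, -16933) = -581462287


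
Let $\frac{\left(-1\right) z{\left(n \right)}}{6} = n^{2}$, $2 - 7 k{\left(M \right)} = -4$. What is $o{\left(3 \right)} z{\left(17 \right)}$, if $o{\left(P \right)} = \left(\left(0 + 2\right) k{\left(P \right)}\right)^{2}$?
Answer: $- \frac{249696}{49} \approx -5095.8$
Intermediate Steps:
$k{\left(M \right)} = \frac{6}{7}$ ($k{\left(M \right)} = \frac{2}{7} - - \frac{4}{7} = \frac{2}{7} + \frac{4}{7} = \frac{6}{7}$)
$z{\left(n \right)} = - 6 n^{2}$
$o{\left(P \right)} = \frac{144}{49}$ ($o{\left(P \right)} = \left(\left(0 + 2\right) \frac{6}{7}\right)^{2} = \left(2 \cdot \frac{6}{7}\right)^{2} = \left(\frac{12}{7}\right)^{2} = \frac{144}{49}$)
$o{\left(3 \right)} z{\left(17 \right)} = \frac{144 \left(- 6 \cdot 17^{2}\right)}{49} = \frac{144 \left(\left(-6\right) 289\right)}{49} = \frac{144}{49} \left(-1734\right) = - \frac{249696}{49}$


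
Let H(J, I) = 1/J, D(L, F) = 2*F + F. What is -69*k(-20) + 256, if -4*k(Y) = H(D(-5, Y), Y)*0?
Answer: 256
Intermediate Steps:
D(L, F) = 3*F
k(Y) = 0 (k(Y) = -0/(4*(3*Y)) = -1/(3*Y)*0/4 = -1/4*0 = 0)
-69*k(-20) + 256 = -69*0 + 256 = 0 + 256 = 256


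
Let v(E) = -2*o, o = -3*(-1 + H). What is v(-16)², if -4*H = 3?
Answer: 441/4 ≈ 110.25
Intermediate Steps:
H = -¾ (H = -¼*3 = -¾ ≈ -0.75000)
o = 21/4 (o = -3*(-1 - ¾) = -3*(-7/4) = 21/4 ≈ 5.2500)
v(E) = -21/2 (v(E) = -2*21/4 = -21/2)
v(-16)² = (-21/2)² = 441/4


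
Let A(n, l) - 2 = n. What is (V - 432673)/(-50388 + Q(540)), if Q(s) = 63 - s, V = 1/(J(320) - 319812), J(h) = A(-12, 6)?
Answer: 138378344207/16267746030 ≈ 8.5063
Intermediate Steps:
A(n, l) = 2 + n
J(h) = -10 (J(h) = 2 - 12 = -10)
V = -1/319822 (V = 1/(-10 - 319812) = 1/(-319822) = -1/319822 ≈ -3.1267e-6)
(V - 432673)/(-50388 + Q(540)) = (-1/319822 - 432673)/(-50388 + (63 - 1*540)) = -138378344207/(319822*(-50388 + (63 - 540))) = -138378344207/(319822*(-50388 - 477)) = -138378344207/319822/(-50865) = -138378344207/319822*(-1/50865) = 138378344207/16267746030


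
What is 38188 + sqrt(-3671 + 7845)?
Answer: 38188 + sqrt(4174) ≈ 38253.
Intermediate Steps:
38188 + sqrt(-3671 + 7845) = 38188 + sqrt(4174)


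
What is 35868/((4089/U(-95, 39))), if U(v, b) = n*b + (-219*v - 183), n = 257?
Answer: 366391620/1363 ≈ 2.6881e+5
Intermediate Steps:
U(v, b) = -183 - 219*v + 257*b (U(v, b) = 257*b + (-219*v - 183) = 257*b + (-183 - 219*v) = -183 - 219*v + 257*b)
35868/((4089/U(-95, 39))) = 35868/((4089/(-183 - 219*(-95) + 257*39))) = 35868/((4089/(-183 + 20805 + 10023))) = 35868/((4089/30645)) = 35868/((4089*(1/30645))) = 35868/(1363/10215) = 35868*(10215/1363) = 366391620/1363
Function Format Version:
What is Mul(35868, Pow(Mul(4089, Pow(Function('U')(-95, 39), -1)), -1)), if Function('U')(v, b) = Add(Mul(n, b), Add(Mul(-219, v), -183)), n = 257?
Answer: Rational(366391620, 1363) ≈ 2.6881e+5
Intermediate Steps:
Function('U')(v, b) = Add(-183, Mul(-219, v), Mul(257, b)) (Function('U')(v, b) = Add(Mul(257, b), Add(Mul(-219, v), -183)) = Add(Mul(257, b), Add(-183, Mul(-219, v))) = Add(-183, Mul(-219, v), Mul(257, b)))
Mul(35868, Pow(Mul(4089, Pow(Function('U')(-95, 39), -1)), -1)) = Mul(35868, Pow(Mul(4089, Pow(Add(-183, Mul(-219, -95), Mul(257, 39)), -1)), -1)) = Mul(35868, Pow(Mul(4089, Pow(Add(-183, 20805, 10023), -1)), -1)) = Mul(35868, Pow(Mul(4089, Pow(30645, -1)), -1)) = Mul(35868, Pow(Mul(4089, Rational(1, 30645)), -1)) = Mul(35868, Pow(Rational(1363, 10215), -1)) = Mul(35868, Rational(10215, 1363)) = Rational(366391620, 1363)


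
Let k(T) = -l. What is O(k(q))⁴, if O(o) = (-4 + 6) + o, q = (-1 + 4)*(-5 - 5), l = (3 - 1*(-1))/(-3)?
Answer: 10000/81 ≈ 123.46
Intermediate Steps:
l = -4/3 (l = (3 + 1)*(-⅓) = 4*(-⅓) = -4/3 ≈ -1.3333)
q = -30 (q = 3*(-10) = -30)
k(T) = 4/3 (k(T) = -1*(-4/3) = 4/3)
O(o) = 2 + o
O(k(q))⁴ = (2 + 4/3)⁴ = (10/3)⁴ = 10000/81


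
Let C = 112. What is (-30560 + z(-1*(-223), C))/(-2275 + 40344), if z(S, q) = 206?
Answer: -30354/38069 ≈ -0.79734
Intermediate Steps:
(-30560 + z(-1*(-223), C))/(-2275 + 40344) = (-30560 + 206)/(-2275 + 40344) = -30354/38069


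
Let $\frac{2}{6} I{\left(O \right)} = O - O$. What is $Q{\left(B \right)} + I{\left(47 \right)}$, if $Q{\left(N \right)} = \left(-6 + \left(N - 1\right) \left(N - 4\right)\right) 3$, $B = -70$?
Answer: $15744$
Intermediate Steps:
$I{\left(O \right)} = 0$ ($I{\left(O \right)} = 3 \left(O - O\right) = 3 \cdot 0 = 0$)
$Q{\left(N \right)} = -18 + 3 \left(-1 + N\right) \left(-4 + N\right)$ ($Q{\left(N \right)} = \left(-6 + \left(-1 + N\right) \left(-4 + N\right)\right) 3 = -18 + 3 \left(-1 + N\right) \left(-4 + N\right)$)
$Q{\left(B \right)} + I{\left(47 \right)} = \left(-6 - -1050 + 3 \left(-70\right)^{2}\right) + 0 = \left(-6 + 1050 + 3 \cdot 4900\right) + 0 = \left(-6 + 1050 + 14700\right) + 0 = 15744 + 0 = 15744$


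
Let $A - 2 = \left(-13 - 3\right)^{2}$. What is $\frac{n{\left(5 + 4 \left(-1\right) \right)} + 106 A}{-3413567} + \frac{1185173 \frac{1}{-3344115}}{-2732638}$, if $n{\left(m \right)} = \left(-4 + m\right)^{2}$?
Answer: $- \frac{249991216211504999}{31194048181684094790} \approx -0.0080141$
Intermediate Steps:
$A = 258$ ($A = 2 + \left(-13 - 3\right)^{2} = 2 + \left(-16\right)^{2} = 2 + 256 = 258$)
$\frac{n{\left(5 + 4 \left(-1\right) \right)} + 106 A}{-3413567} + \frac{1185173 \frac{1}{-3344115}}{-2732638} = \frac{\left(-4 + \left(5 + 4 \left(-1\right)\right)\right)^{2} + 106 \cdot 258}{-3413567} + \frac{1185173 \frac{1}{-3344115}}{-2732638} = \left(\left(-4 + \left(5 - 4\right)\right)^{2} + 27348\right) \left(- \frac{1}{3413567}\right) + 1185173 \left(- \frac{1}{3344115}\right) \left(- \frac{1}{2732638}\right) = \left(\left(-4 + 1\right)^{2} + 27348\right) \left(- \frac{1}{3413567}\right) - - \frac{1185173}{9138255725370} = \left(\left(-3\right)^{2} + 27348\right) \left(- \frac{1}{3413567}\right) + \frac{1185173}{9138255725370} = \left(9 + 27348\right) \left(- \frac{1}{3413567}\right) + \frac{1185173}{9138255725370} = 27357 \left(- \frac{1}{3413567}\right) + \frac{1185173}{9138255725370} = - \frac{27357}{3413567} + \frac{1185173}{9138255725370} = - \frac{249991216211504999}{31194048181684094790}$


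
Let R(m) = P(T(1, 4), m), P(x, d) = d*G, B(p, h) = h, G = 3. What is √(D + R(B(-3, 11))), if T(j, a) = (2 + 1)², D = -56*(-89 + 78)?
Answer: √649 ≈ 25.475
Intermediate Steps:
D = 616 (D = -56*(-11) = 616)
T(j, a) = 9 (T(j, a) = 3² = 9)
P(x, d) = 3*d (P(x, d) = d*3 = 3*d)
R(m) = 3*m
√(D + R(B(-3, 11))) = √(616 + 3*11) = √(616 + 33) = √649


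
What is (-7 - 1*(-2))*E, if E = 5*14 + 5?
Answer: -375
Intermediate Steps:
E = 75 (E = 70 + 5 = 75)
(-7 - 1*(-2))*E = (-7 - 1*(-2))*75 = (-7 + 2)*75 = -5*75 = -375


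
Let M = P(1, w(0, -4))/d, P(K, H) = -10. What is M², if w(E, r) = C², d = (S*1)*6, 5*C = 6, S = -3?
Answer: 25/81 ≈ 0.30864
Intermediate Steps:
C = 6/5 (C = (⅕)*6 = 6/5 ≈ 1.2000)
d = -18 (d = -3*1*6 = -3*6 = -18)
w(E, r) = 36/25 (w(E, r) = (6/5)² = 36/25)
M = 5/9 (M = -10/(-18) = -10*(-1/18) = 5/9 ≈ 0.55556)
M² = (5/9)² = 25/81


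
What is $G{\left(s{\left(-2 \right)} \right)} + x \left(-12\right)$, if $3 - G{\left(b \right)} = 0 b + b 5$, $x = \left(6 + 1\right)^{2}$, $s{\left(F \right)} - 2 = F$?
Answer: $-585$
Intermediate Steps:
$s{\left(F \right)} = 2 + F$
$x = 49$ ($x = 7^{2} = 49$)
$G{\left(b \right)} = 3 - 5 b$ ($G{\left(b \right)} = 3 - \left(0 b + b 5\right) = 3 - \left(0 + 5 b\right) = 3 - 5 b$)
$G{\left(s{\left(-2 \right)} \right)} + x \left(-12\right) = \left(3 - 5 \left(2 - 2\right)\right) + 49 \left(-12\right) = \left(3 - 0\right) - 588 = \left(3 + 0\right) - 588 = 3 - 588 = -585$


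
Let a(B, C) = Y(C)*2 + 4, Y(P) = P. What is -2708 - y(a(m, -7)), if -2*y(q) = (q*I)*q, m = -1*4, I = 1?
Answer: -2658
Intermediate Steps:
m = -4
a(B, C) = 4 + 2*C (a(B, C) = C*2 + 4 = 2*C + 4 = 4 + 2*C)
y(q) = -q**2/2 (y(q) = -q*1*q/2 = -q*q/2 = -q**2/2)
-2708 - y(a(m, -7)) = -2708 - (-1)*(4 + 2*(-7))**2/2 = -2708 - (-1)*(4 - 14)**2/2 = -2708 - (-1)*(-10)**2/2 = -2708 - (-1)*100/2 = -2708 - 1*(-50) = -2708 + 50 = -2658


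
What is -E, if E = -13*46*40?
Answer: 23920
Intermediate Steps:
E = -23920 (E = -598*40 = -23920)
-E = -1*(-23920) = 23920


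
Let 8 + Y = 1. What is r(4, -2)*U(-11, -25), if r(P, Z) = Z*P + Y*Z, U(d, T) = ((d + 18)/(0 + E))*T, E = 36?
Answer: -175/6 ≈ -29.167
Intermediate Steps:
Y = -7 (Y = -8 + 1 = -7)
U(d, T) = T*(½ + d/36) (U(d, T) = ((d + 18)/(0 + 36))*T = ((18 + d)/36)*T = ((18 + d)*(1/36))*T = (½ + d/36)*T = T*(½ + d/36))
r(P, Z) = -7*Z + P*Z (r(P, Z) = Z*P - 7*Z = P*Z - 7*Z = -7*Z + P*Z)
r(4, -2)*U(-11, -25) = (-2*(-7 + 4))*((1/36)*(-25)*(18 - 11)) = (-2*(-3))*((1/36)*(-25)*7) = 6*(-175/36) = -175/6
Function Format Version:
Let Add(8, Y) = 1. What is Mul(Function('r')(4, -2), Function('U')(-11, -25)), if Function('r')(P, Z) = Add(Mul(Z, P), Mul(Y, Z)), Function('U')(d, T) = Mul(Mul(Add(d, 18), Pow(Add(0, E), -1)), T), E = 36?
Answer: Rational(-175, 6) ≈ -29.167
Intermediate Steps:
Y = -7 (Y = Add(-8, 1) = -7)
Function('U')(d, T) = Mul(T, Add(Rational(1, 2), Mul(Rational(1, 36), d))) (Function('U')(d, T) = Mul(Mul(Add(d, 18), Pow(Add(0, 36), -1)), T) = Mul(Mul(Add(18, d), Pow(36, -1)), T) = Mul(Mul(Add(18, d), Rational(1, 36)), T) = Mul(Add(Rational(1, 2), Mul(Rational(1, 36), d)), T) = Mul(T, Add(Rational(1, 2), Mul(Rational(1, 36), d))))
Function('r')(P, Z) = Add(Mul(-7, Z), Mul(P, Z)) (Function('r')(P, Z) = Add(Mul(Z, P), Mul(-7, Z)) = Add(Mul(P, Z), Mul(-7, Z)) = Add(Mul(-7, Z), Mul(P, Z)))
Mul(Function('r')(4, -2), Function('U')(-11, -25)) = Mul(Mul(-2, Add(-7, 4)), Mul(Rational(1, 36), -25, Add(18, -11))) = Mul(Mul(-2, -3), Mul(Rational(1, 36), -25, 7)) = Mul(6, Rational(-175, 36)) = Rational(-175, 6)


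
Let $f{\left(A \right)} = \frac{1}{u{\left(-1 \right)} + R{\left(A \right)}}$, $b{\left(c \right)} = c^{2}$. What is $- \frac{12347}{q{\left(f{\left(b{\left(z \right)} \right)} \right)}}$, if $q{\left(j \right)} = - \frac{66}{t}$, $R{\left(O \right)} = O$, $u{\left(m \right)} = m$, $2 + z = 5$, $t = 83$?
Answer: $\frac{1024801}{66} \approx 15527.0$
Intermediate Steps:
$z = 3$ ($z = -2 + 5 = 3$)
$f{\left(A \right)} = \frac{1}{-1 + A}$
$q{\left(j \right)} = - \frac{66}{83}$
$- \frac{12347}{q{\left(f{\left(b{\left(z \right)} \right)} \right)}} = - \frac{12347}{- \frac{66}{83}} = \left(-12347\right) \left(- \frac{83}{66}\right) = \frac{1024801}{66}$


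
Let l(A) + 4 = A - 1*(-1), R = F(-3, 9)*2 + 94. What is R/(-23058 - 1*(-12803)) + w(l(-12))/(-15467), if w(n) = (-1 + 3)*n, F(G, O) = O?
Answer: -203522/22659155 ≈ -0.0089819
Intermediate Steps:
R = 112 (R = 9*2 + 94 = 18 + 94 = 112)
l(A) = -3 + A (l(A) = -4 + (A - 1*(-1)) = -4 + (A + 1) = -4 + (1 + A) = -3 + A)
w(n) = 2*n
R/(-23058 - 1*(-12803)) + w(l(-12))/(-15467) = 112/(-23058 - 1*(-12803)) + (2*(-3 - 12))/(-15467) = 112/(-23058 + 12803) + (2*(-15))*(-1/15467) = 112/(-10255) - 30*(-1/15467) = 112*(-1/10255) + 30/15467 = -16/1465 + 30/15467 = -203522/22659155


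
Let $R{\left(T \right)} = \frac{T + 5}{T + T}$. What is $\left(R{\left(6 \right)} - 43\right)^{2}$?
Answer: $\frac{255025}{144} \approx 1771.0$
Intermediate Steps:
$R{\left(T \right)} = \frac{5 + T}{2 T}$
$\left(R{\left(6 \right)} - 43\right)^{2} = \left(\frac{5 + 6}{2 \cdot 6} - 43\right)^{2} = \left(\frac{1}{2} \cdot \frac{1}{6} \cdot 11 - 43\right)^{2} = \left(\frac{11}{12} - 43\right)^{2} = \left(- \frac{505}{12}\right)^{2} = \frac{255025}{144}$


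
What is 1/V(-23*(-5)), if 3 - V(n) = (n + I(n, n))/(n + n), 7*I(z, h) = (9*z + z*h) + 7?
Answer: -805/5121 ≈ -0.15720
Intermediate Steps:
I(z, h) = 1 + 9*z/7 + h*z/7 (I(z, h) = ((9*z + z*h) + 7)/7 = ((9*z + h*z) + 7)/7 = (7 + 9*z + h*z)/7 = 1 + 9*z/7 + h*z/7)
V(n) = 3 - (1 + n²/7 + 16*n/7)/(2*n) (V(n) = 3 - (n + (1 + 9*n/7 + n*n/7))/(n + n) = 3 - (n + (1 + 9*n/7 + n²/7))/(2*n) = 3 - (n + (1 + n²/7 + 9*n/7))*1/(2*n) = 3 - (1 + n²/7 + 16*n/7)*1/(2*n) = 3 - (1 + n²/7 + 16*n/7)/(2*n))
1/V(-23*(-5)) = 1/((-7 - (-23*(-5))² + 26*(-23*(-5)))/(14*((-23*(-5))))) = 1/((1/14)*(-7 - 1*115² + 26*115)/115) = 1/((1/14)*(1/115)*(-7 - 1*13225 + 2990)) = 1/((1/14)*(1/115)*(-7 - 13225 + 2990)) = 1/((1/14)*(1/115)*(-10242)) = 1/(-5121/805) = -805/5121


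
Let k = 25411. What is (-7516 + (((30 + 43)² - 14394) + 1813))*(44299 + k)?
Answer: -1029477280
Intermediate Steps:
(-7516 + (((30 + 43)² - 14394) + 1813))*(44299 + k) = (-7516 + (((30 + 43)² - 14394) + 1813))*(44299 + 25411) = (-7516 + ((73² - 14394) + 1813))*69710 = (-7516 + ((5329 - 14394) + 1813))*69710 = (-7516 + (-9065 + 1813))*69710 = (-7516 - 7252)*69710 = -14768*69710 = -1029477280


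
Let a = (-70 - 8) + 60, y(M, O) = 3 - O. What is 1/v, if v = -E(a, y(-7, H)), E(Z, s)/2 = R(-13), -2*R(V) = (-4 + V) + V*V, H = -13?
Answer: 1/152 ≈ 0.0065789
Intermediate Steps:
a = -18 (a = -78 + 60 = -18)
R(V) = 2 - V/2 - V²/2 (R(V) = -((-4 + V) + V*V)/2 = -((-4 + V) + V²)/2 = -(-4 + V + V²)/2 = 2 - V/2 - V²/2)
E(Z, s) = -152 (E(Z, s) = 2*(2 - ½*(-13) - ½*(-13)²) = 2*(2 + 13/2 - ½*169) = 2*(2 + 13/2 - 169/2) = 2*(-76) = -152)
v = 152 (v = -1*(-152) = 152)
1/v = 1/152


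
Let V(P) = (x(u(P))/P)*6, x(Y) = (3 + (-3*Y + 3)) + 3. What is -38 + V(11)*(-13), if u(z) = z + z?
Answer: 4028/11 ≈ 366.18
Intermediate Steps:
u(z) = 2*z
x(Y) = 9 - 3*Y (x(Y) = (3 + (3 - 3*Y)) + 3 = (6 - 3*Y) + 3 = 9 - 3*Y)
V(P) = 6*(9 - 6*P)/P (V(P) = ((9 - 6*P)/P)*6 = 6*(9 - 6*P)/P)
-38 + V(11)*(-13) = -38 + (-36 + 54/11)*(-13) = -38 - 342/11*(-13) = -38 + 4446/11 = 4028/11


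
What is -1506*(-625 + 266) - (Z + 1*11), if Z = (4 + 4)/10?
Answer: 2703211/5 ≈ 5.4064e+5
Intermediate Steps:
Z = ⅘ (Z = 8*(⅒) = ⅘ ≈ 0.80000)
-1506*(-625 + 266) - (Z + 1*11) = -1506*(-625 + 266) - (⅘ + 1*11) = -1506*(-359) - (⅘ + 11) = 540654 - 1*59/5 = 540654 - 59/5 = 2703211/5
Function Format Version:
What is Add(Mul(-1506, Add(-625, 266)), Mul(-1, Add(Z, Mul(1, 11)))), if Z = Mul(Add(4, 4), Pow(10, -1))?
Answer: Rational(2703211, 5) ≈ 5.4064e+5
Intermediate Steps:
Z = Rational(4, 5) (Z = Mul(8, Rational(1, 10)) = Rational(4, 5) ≈ 0.80000)
Add(Mul(-1506, Add(-625, 266)), Mul(-1, Add(Z, Mul(1, 11)))) = Add(Mul(-1506, Add(-625, 266)), Mul(-1, Add(Rational(4, 5), Mul(1, 11)))) = Add(Mul(-1506, -359), Mul(-1, Add(Rational(4, 5), 11))) = Add(540654, Mul(-1, Rational(59, 5))) = Add(540654, Rational(-59, 5)) = Rational(2703211, 5)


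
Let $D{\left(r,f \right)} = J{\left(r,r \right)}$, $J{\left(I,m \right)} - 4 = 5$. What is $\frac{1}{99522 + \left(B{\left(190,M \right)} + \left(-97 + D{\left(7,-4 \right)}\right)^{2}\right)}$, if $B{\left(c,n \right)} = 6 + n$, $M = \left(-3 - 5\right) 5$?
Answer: $\frac{1}{107232} \approx 9.3256 \cdot 10^{-6}$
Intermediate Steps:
$J{\left(I,m \right)} = 9$ ($J{\left(I,m \right)} = 4 + 5 = 9$)
$D{\left(r,f \right)} = 9$
$M = -40$ ($M = \left(-8\right) 5 = -40$)
$\frac{1}{99522 + \left(B{\left(190,M \right)} + \left(-97 + D{\left(7,-4 \right)}\right)^{2}\right)} = \frac{1}{99522 + \left(\left(6 - 40\right) + \left(-97 + 9\right)^{2}\right)} = \frac{1}{99522 - \left(34 - \left(-88\right)^{2}\right)} = \frac{1}{99522 + \left(-34 + 7744\right)} = \frac{1}{99522 + 7710} = \frac{1}{107232}$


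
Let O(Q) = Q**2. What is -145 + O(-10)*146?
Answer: 14455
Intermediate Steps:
-145 + O(-10)*146 = -145 + (-10)**2*146 = -145 + 100*146 = -145 + 14600 = 14455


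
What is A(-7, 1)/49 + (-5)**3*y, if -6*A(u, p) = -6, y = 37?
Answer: -226624/49 ≈ -4625.0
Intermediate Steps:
A(u, p) = 1 (A(u, p) = -1/6*(-6) = 1)
A(-7, 1)/49 + (-5)**3*y = 1/49 + (-5)**3*37 = 1*(1/49) - 125*37 = 1/49 - 4625 = -226624/49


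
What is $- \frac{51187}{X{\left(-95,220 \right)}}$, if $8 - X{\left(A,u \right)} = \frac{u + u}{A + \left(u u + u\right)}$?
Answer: $- \frac{496769835}{77552} \approx -6405.6$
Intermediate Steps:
$X{\left(A,u \right)} = 8 - \frac{2 u}{A + u + u^{2}}$ ($X{\left(A,u \right)} = 8 - \frac{u + u}{A + \left(u u + u\right)} = 8 - \frac{2 u}{A + \left(u^{2} + u\right)} = 8 - \frac{2 u}{A + \left(u + u^{2}\right)} = 8 - \frac{2 u}{A + u + u^{2}}$)
$- \frac{51187}{X{\left(-95,220 \right)}} = - \frac{51187}{2 \frac{1}{-95 + 220 + 220^{2}} \left(3 \cdot 220 + 4 \left(-95\right) + 4 \cdot 220^{2}\right)} = - \frac{51187}{2 \frac{1}{-95 + 220 + 48400} \left(660 - 380 + 4 \cdot 48400\right)} = - \frac{51187}{2 \cdot \frac{1}{48525} \left(660 - 380 + 193600\right)} = - \frac{51187}{2 \cdot \frac{1}{48525} \cdot 193880} = - \frac{51187}{\frac{77552}{9705}} = \left(-51187\right) \frac{9705}{77552} = - \frac{496769835}{77552}$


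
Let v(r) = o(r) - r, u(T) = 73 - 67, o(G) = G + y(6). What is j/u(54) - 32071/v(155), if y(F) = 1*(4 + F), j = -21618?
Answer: -68101/10 ≈ -6810.1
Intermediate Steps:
y(F) = 4 + F
o(G) = 10 + G (o(G) = G + (4 + 6) = G + 10 = 10 + G)
u(T) = 6
v(r) = 10 (v(r) = (10 + r) - r = 10)
j/u(54) - 32071/v(155) = -21618/6 - 32071/10 = -21618*1/6 - 32071*1/10 = -3603 - 32071/10 = -68101/10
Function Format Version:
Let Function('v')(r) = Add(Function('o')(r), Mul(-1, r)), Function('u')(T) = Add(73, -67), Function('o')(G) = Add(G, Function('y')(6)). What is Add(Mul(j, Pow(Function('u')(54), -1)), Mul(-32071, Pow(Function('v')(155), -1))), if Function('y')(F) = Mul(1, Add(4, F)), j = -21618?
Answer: Rational(-68101, 10) ≈ -6810.1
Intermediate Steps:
Function('y')(F) = Add(4, F)
Function('o')(G) = Add(10, G) (Function('o')(G) = Add(G, Add(4, 6)) = Add(G, 10) = Add(10, G))
Function('u')(T) = 6
Function('v')(r) = 10 (Function('v')(r) = Add(Add(10, r), Mul(-1, r)) = 10)
Add(Mul(j, Pow(Function('u')(54), -1)), Mul(-32071, Pow(Function('v')(155), -1))) = Add(Mul(-21618, Pow(6, -1)), Mul(-32071, Pow(10, -1))) = Add(Mul(-21618, Rational(1, 6)), Mul(-32071, Rational(1, 10))) = Add(-3603, Rational(-32071, 10)) = Rational(-68101, 10)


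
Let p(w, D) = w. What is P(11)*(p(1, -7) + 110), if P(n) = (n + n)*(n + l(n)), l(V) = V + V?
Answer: 80586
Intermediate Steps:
l(V) = 2*V
P(n) = 6*n**2 (P(n) = (n + n)*(n + 2*n) = (2*n)*(3*n) = 6*n**2)
P(11)*(p(1, -7) + 110) = (6*11**2)*(1 + 110) = (6*121)*111 = 726*111 = 80586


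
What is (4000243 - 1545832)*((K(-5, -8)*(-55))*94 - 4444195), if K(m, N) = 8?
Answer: -11009395533105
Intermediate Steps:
(4000243 - 1545832)*((K(-5, -8)*(-55))*94 - 4444195) = (4000243 - 1545832)*((8*(-55))*94 - 4444195) = 2454411*(-440*94 - 4444195) = 2454411*(-41360 - 4444195) = 2454411*(-4485555) = -11009395533105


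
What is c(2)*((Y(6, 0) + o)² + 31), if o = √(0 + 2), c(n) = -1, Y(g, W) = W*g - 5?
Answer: -58 + 10*√2 ≈ -43.858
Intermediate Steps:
Y(g, W) = -5 + W*g
o = √2 ≈ 1.4142
c(2)*((Y(6, 0) + o)² + 31) = -(((-5 + 0*6) + √2)² + 31) = -(((-5 + 0) + √2)² + 31) = -((-5 + √2)² + 31) = -(31 + (-5 + √2)²) = -31 - (-5 + √2)²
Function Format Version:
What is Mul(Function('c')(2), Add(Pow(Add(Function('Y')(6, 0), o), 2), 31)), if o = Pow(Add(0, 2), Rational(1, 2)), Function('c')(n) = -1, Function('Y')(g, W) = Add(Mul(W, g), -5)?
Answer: Add(-58, Mul(10, Pow(2, Rational(1, 2)))) ≈ -43.858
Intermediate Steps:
Function('Y')(g, W) = Add(-5, Mul(W, g))
o = Pow(2, Rational(1, 2)) ≈ 1.4142
Mul(Function('c')(2), Add(Pow(Add(Function('Y')(6, 0), o), 2), 31)) = Mul(-1, Add(Pow(Add(Add(-5, Mul(0, 6)), Pow(2, Rational(1, 2))), 2), 31)) = Mul(-1, Add(Pow(Add(Add(-5, 0), Pow(2, Rational(1, 2))), 2), 31)) = Mul(-1, Add(Pow(Add(-5, Pow(2, Rational(1, 2))), 2), 31)) = Mul(-1, Add(31, Pow(Add(-5, Pow(2, Rational(1, 2))), 2))) = Add(-31, Mul(-1, Pow(Add(-5, Pow(2, Rational(1, 2))), 2)))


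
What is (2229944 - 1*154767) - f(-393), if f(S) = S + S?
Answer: 2075963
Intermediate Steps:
f(S) = 2*S
(2229944 - 1*154767) - f(-393) = (2229944 - 1*154767) - 2*(-393) = (2229944 - 154767) - 1*(-786) = 2075177 + 786 = 2075963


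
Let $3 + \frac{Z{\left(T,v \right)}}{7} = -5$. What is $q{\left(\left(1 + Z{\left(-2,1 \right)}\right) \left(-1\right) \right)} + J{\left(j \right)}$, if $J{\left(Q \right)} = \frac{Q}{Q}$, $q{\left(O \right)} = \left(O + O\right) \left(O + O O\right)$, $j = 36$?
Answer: $338801$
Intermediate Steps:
$Z{\left(T,v \right)} = -56$ ($Z{\left(T,v \right)} = -21 + 7 \left(-5\right) = -21 - 35 = -56$)
$q{\left(O \right)} = 2 O \left(O + O^{2}\right)$
$J{\left(Q \right)} = 1$
$q{\left(\left(1 + Z{\left(-2,1 \right)}\right) \left(-1\right) \right)} + J{\left(j \right)} = 2 \left(\left(1 - 56\right) \left(-1\right)\right)^{2} \left(1 + \left(1 - 56\right) \left(-1\right)\right) + 1 = 2 \left(\left(-55\right) \left(-1\right)\right)^{2} \left(1 - -55\right) + 1 = 2 \cdot 55^{2} \left(1 + 55\right) + 1 = 2 \cdot 3025 \cdot 56 + 1 = 338800 + 1 = 338801$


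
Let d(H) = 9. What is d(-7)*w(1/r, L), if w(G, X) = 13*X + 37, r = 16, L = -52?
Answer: -5751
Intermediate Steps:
w(G, X) = 37 + 13*X
d(-7)*w(1/r, L) = 9*(37 + 13*(-52)) = 9*(37 - 676) = 9*(-639) = -5751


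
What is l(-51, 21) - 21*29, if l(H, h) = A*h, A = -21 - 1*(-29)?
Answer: -441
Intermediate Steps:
A = 8 (A = -21 + 29 = 8)
l(H, h) = 8*h
l(-51, 21) - 21*29 = 8*21 - 21*29 = 168 - 609 = -441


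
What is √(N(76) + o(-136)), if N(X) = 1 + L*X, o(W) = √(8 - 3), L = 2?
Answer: √(153 + √5) ≈ 12.459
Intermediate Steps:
o(W) = √5
N(X) = 1 + 2*X
√(N(76) + o(-136)) = √((1 + 2*76) + √5) = √((1 + 152) + √5) = √(153 + √5)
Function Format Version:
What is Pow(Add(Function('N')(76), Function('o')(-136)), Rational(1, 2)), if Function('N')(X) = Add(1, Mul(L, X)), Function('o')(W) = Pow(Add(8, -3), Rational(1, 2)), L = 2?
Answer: Pow(Add(153, Pow(5, Rational(1, 2))), Rational(1, 2)) ≈ 12.459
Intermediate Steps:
Function('o')(W) = Pow(5, Rational(1, 2))
Function('N')(X) = Add(1, Mul(2, X))
Pow(Add(Function('N')(76), Function('o')(-136)), Rational(1, 2)) = Pow(Add(Add(1, Mul(2, 76)), Pow(5, Rational(1, 2))), Rational(1, 2)) = Pow(Add(Add(1, 152), Pow(5, Rational(1, 2))), Rational(1, 2)) = Pow(Add(153, Pow(5, Rational(1, 2))), Rational(1, 2))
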